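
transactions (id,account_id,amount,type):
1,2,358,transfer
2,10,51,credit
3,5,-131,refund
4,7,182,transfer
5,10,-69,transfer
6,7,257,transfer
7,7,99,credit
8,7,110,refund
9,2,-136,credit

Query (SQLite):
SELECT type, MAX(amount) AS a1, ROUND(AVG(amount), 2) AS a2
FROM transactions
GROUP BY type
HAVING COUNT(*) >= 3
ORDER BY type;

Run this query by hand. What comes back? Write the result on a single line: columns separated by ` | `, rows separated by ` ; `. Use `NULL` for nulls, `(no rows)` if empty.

Group transactions by type.
Per group compute: MAX(amount), ROUND(AVG(amount), 2).
HAVING: drop groups with fewer than 3 rows.
  credit: ids {2, 7, 9} → MAX(amount)=99, ROUND(AVG(amount), 2)=4.67
  refund: ids {3, 8} → MAX(amount)=110, ROUND(AVG(amount), 2)=-10.5
  transfer: ids {1, 4, 5, 6} → MAX(amount)=358, ROUND(AVG(amount), 2)=182

credit | 99 | 4.67 ; transfer | 358 | 182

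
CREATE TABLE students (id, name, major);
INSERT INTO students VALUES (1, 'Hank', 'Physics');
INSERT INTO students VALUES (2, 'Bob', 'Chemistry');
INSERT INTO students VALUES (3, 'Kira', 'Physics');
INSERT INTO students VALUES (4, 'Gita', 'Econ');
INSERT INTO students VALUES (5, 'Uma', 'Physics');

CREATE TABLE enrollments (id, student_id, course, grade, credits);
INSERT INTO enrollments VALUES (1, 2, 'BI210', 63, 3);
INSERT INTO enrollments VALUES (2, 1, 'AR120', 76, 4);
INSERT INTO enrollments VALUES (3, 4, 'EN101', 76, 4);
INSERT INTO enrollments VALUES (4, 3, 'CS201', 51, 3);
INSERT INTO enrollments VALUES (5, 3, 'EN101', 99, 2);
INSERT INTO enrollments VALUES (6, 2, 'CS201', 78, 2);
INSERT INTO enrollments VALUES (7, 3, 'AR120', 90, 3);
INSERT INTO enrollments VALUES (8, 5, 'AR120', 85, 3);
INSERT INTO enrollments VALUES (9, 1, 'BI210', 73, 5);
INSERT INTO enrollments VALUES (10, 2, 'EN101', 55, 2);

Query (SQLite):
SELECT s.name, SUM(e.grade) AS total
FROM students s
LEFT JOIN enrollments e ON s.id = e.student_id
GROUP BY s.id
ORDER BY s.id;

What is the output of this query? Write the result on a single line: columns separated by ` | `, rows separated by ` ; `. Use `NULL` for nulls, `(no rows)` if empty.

Hank | 149 ; Bob | 196 ; Kira | 240 ; Gita | 76 ; Uma | 85

LEFT JOIN keeps every students row; unmatched ones get NULL for enrollments columns.
Group by students.id and compute SUM(e.grade). SUM over an all-NULL group is NULL.
  1: ids {2, 9} → SUM(e.grade)=149
  2: ids {1, 6, 10} → SUM(e.grade)=196
  3: ids {4, 5, 7} → SUM(e.grade)=240
  4: ids {3} → SUM(e.grade)=76
  5: ids {8} → SUM(e.grade)=85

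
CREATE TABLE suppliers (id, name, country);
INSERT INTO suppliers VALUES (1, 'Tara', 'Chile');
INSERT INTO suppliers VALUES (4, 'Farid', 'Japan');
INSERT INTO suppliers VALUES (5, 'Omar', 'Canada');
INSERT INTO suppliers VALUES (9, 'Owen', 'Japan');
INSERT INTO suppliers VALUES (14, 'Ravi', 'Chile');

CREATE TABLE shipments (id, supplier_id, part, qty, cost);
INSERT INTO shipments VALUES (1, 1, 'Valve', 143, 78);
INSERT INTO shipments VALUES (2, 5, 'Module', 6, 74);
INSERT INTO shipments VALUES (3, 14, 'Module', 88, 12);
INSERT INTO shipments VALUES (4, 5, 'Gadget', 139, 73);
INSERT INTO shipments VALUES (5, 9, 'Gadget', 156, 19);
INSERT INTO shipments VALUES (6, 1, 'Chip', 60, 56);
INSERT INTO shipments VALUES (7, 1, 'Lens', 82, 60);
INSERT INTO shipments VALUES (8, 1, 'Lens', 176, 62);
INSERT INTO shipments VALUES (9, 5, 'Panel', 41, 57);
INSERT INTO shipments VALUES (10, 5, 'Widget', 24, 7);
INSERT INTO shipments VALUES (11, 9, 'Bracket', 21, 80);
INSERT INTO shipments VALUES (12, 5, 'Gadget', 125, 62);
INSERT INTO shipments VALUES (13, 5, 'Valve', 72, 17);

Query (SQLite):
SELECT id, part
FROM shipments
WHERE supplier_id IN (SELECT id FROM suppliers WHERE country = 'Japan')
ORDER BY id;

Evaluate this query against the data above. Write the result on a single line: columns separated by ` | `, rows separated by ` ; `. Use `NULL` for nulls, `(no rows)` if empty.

5 | Gadget ; 11 | Bracket

Inner query: suppliers.id where country = 'Japan'.
Outer: keep shipments rows whose supplier_id is in that set.
Inner query → {4, 9}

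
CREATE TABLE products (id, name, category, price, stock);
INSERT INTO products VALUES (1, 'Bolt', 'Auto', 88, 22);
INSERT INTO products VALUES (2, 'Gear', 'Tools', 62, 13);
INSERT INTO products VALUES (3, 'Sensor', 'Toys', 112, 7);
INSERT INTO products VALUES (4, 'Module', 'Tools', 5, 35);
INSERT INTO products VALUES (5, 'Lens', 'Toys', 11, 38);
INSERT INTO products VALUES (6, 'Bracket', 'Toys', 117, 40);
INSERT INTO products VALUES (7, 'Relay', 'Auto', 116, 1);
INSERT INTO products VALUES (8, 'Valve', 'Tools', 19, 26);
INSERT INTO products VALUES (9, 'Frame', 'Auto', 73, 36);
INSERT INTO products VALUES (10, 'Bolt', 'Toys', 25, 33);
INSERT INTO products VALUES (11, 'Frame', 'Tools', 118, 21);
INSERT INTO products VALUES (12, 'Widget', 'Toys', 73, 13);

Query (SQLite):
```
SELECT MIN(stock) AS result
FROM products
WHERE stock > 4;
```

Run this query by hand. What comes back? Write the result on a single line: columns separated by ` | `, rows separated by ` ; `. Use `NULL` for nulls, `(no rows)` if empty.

7

Rows where stock > 4 → stock values: [22, 13, 7, 35, 38, 40, 26, 36, 33, 21, 13].
MIN of non-NULL values = 7.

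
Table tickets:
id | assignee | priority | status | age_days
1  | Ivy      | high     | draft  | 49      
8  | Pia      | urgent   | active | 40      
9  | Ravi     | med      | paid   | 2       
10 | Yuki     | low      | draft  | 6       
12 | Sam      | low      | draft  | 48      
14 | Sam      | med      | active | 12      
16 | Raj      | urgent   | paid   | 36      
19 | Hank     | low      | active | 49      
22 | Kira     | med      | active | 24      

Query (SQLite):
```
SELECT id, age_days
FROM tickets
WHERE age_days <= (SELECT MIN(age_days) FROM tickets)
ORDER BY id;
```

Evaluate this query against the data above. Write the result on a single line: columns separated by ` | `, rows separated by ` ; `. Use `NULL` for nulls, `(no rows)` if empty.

9 | 2

Scalar subquery: MIN(age_days) over all tickets rows = 2.
Keep rows where age_days <= that value.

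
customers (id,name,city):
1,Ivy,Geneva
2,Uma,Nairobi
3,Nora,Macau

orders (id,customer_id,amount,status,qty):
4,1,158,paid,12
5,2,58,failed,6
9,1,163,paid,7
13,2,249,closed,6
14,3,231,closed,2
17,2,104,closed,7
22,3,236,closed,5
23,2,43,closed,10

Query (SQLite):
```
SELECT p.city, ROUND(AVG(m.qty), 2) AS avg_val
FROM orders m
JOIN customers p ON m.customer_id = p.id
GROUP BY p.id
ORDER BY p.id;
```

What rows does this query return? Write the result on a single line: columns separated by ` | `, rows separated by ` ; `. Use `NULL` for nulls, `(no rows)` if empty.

Geneva | 9.5 ; Nairobi | 7.25 ; Macau | 3.5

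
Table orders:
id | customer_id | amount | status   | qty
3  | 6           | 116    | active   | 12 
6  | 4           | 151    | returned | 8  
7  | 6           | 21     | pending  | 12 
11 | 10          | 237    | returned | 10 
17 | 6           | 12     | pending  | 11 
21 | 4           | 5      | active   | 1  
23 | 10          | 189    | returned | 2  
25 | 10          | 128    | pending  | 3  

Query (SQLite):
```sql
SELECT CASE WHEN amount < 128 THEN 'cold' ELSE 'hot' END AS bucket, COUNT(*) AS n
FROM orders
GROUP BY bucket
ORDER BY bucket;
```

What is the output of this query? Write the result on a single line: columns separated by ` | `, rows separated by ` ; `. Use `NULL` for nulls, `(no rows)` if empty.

cold | 4 ; hot | 4

Bucket rows by amount < 128 → 'cold' else 'hot'; count each bucket.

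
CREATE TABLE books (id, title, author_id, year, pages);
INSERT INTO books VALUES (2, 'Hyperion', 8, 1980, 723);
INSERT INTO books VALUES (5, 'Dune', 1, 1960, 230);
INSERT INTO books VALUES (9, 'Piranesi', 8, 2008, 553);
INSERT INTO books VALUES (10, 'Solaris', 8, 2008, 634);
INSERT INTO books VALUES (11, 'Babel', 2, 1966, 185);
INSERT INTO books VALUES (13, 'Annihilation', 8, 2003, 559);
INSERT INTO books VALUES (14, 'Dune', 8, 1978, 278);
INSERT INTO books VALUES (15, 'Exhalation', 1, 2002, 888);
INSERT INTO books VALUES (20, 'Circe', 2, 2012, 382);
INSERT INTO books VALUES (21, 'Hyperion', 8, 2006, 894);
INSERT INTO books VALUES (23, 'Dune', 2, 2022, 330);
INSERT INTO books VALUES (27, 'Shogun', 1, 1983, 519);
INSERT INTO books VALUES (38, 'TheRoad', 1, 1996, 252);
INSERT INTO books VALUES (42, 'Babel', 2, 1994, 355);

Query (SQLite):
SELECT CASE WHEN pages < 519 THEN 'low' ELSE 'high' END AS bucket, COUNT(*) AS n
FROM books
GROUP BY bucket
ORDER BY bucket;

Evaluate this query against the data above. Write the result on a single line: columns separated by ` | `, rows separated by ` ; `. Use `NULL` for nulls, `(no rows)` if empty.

high | 7 ; low | 7

Bucket rows by pages < 519 → 'low' else 'high'; count each bucket.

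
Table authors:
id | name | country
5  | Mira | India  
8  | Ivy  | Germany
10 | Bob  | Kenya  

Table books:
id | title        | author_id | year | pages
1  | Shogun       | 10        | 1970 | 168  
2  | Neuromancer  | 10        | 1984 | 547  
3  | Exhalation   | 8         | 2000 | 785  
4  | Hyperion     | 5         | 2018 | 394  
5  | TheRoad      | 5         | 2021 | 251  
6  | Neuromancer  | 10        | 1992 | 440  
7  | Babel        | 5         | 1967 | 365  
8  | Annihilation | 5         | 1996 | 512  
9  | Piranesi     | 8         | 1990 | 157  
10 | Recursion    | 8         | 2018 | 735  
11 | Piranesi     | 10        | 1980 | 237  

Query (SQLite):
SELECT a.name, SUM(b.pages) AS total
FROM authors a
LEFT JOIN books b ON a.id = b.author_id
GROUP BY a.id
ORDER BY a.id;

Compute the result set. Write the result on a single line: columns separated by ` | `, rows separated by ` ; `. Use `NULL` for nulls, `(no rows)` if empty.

LEFT JOIN keeps every authors row; unmatched ones get NULL for books columns.
Group by authors.id and compute SUM(b.pages). SUM over an all-NULL group is NULL.
  5: ids {4, 5, 7, 8} → SUM(b.pages)=1522
  8: ids {3, 9, 10} → SUM(b.pages)=1677
  10: ids {1, 2, 6, 11} → SUM(b.pages)=1392

Mira | 1522 ; Ivy | 1677 ; Bob | 1392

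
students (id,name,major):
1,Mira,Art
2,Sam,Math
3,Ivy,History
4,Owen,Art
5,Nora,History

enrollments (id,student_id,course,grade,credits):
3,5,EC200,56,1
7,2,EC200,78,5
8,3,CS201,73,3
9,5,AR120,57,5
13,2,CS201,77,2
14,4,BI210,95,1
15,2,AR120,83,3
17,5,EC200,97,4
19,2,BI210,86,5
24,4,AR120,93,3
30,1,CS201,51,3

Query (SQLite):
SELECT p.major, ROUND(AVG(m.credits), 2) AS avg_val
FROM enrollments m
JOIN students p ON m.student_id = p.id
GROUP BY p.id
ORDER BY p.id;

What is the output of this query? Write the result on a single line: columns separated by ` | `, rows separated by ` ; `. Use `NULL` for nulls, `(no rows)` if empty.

Art | 3 ; Math | 3.75 ; History | 3 ; Art | 2 ; History | 3.33

Join each enrollments row to its students via student_id.
Group joined rows by students.id; compute ROUND(AVG(m.credits), 2) per group.
  1: ids {30} → ROUND(AVG(m.credits), 2)=3
  2: ids {7, 13, 15, 19} → ROUND(AVG(m.credits), 2)=3.75
  3: ids {8} → ROUND(AVG(m.credits), 2)=3
  4: ids {14, 24} → ROUND(AVG(m.credits), 2)=2
  5: ids {3, 9, 17} → ROUND(AVG(m.credits), 2)=3.33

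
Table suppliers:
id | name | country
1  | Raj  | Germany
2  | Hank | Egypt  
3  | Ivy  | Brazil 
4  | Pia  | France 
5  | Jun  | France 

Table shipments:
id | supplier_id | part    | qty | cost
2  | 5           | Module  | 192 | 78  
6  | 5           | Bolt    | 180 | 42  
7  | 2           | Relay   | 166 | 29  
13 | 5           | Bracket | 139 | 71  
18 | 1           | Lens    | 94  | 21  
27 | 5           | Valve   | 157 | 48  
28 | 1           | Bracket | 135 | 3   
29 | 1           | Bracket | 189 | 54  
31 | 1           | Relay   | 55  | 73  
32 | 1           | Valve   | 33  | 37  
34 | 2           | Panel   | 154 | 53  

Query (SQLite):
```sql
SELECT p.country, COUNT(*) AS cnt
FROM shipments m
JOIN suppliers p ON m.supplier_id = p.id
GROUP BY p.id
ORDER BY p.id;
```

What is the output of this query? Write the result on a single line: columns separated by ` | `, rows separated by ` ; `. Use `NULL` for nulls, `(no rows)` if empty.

Germany | 5 ; Egypt | 2 ; France | 4

Join each shipments row to its suppliers via supplier_id.
Group joined rows by suppliers.id; compute COUNT(*) per group.
  1: ids {18, 28, 29, 31, 32} → COUNT(*)=5
  2: ids {7, 34} → COUNT(*)=2
  5: ids {2, 6, 13, 27} → COUNT(*)=4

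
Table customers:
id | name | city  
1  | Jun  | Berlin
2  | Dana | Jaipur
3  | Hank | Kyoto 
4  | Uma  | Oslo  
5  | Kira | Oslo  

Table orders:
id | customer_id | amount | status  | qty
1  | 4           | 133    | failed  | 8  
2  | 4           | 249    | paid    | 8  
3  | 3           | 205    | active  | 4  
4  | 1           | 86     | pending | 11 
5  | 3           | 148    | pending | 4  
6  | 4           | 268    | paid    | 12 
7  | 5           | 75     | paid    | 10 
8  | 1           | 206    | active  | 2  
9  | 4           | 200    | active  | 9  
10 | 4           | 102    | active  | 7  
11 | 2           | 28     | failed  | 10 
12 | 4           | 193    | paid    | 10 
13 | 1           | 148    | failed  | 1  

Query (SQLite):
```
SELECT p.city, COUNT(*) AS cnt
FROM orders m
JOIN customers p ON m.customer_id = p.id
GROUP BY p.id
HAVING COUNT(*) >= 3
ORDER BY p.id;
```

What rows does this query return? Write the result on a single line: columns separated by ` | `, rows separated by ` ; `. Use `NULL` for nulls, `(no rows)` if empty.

Berlin | 3 ; Oslo | 6

Join each orders row to its customers via customer_id.
Group joined rows by customers.id; compute COUNT(*) per group.
HAVING: keep groups with count ≥ 3.
  1: ids {4, 8, 13} → COUNT(*)=3
  2: ids {11} → COUNT(*)=1
  3: ids {3, 5} → COUNT(*)=2
  4: ids {1, 2, 6, 9, 10, 12} → COUNT(*)=6
  5: ids {7} → COUNT(*)=1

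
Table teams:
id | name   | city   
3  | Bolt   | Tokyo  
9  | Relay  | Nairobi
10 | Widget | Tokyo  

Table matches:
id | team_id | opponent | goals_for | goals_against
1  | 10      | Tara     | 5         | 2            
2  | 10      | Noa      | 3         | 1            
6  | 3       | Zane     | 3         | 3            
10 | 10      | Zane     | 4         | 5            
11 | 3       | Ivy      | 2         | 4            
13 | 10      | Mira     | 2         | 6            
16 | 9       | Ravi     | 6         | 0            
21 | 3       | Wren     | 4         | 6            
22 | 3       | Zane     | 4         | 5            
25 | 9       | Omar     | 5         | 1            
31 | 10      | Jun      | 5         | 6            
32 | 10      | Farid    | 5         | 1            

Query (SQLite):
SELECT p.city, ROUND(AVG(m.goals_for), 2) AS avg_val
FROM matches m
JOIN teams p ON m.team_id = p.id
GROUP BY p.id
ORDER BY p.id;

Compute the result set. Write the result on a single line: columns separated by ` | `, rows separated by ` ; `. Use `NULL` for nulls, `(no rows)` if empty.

Tokyo | 3.25 ; Nairobi | 5.5 ; Tokyo | 4

Join each matches row to its teams via team_id.
Group joined rows by teams.id; compute ROUND(AVG(m.goals_for), 2) per group.
  3: ids {6, 11, 21, 22} → ROUND(AVG(m.goals_for), 2)=3.25
  9: ids {16, 25} → ROUND(AVG(m.goals_for), 2)=5.5
  10: ids {1, 2, 10, 13, 31, 32} → ROUND(AVG(m.goals_for), 2)=4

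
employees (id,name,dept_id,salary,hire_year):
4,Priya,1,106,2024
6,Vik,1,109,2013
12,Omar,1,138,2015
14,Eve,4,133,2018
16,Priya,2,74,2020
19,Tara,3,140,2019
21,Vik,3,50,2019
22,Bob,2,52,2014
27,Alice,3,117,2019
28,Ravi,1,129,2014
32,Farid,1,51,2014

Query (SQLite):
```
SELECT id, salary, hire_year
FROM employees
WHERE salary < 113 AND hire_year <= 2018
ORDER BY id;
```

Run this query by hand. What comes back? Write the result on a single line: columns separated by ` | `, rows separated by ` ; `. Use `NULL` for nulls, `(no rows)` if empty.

6 | 109 | 2013 ; 22 | 52 | 2014 ; 32 | 51 | 2014

salary < 113: ids {4, 6, 16, 21, 22, 32}
hire_year <= 2018: ids {6, 12, 14, 22, 28, 32}
Combine with AND.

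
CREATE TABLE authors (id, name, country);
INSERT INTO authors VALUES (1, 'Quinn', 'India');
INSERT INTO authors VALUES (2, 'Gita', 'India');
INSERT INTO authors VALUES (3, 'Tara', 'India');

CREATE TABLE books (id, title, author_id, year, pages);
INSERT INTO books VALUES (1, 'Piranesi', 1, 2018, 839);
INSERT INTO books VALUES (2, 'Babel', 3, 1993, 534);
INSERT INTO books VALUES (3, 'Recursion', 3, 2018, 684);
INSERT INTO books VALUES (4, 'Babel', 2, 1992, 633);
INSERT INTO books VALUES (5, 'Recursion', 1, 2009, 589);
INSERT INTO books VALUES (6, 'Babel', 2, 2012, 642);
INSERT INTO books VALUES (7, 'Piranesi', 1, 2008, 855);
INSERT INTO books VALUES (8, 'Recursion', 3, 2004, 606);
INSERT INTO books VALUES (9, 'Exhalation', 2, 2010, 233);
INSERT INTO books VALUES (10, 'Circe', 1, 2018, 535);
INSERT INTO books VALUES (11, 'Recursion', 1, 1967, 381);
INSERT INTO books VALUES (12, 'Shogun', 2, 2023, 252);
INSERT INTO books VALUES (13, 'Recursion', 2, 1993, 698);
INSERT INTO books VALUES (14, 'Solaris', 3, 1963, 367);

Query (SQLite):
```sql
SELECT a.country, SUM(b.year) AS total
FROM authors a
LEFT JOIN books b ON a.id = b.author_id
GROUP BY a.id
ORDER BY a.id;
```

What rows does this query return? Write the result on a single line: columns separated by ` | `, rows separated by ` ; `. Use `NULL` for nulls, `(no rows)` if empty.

India | 10020 ; India | 10030 ; India | 7978

LEFT JOIN keeps every authors row; unmatched ones get NULL for books columns.
Group by authors.id and compute SUM(b.year). SUM over an all-NULL group is NULL.
  1: ids {1, 5, 7, 10, 11} → SUM(b.year)=10020
  2: ids {4, 6, 9, 12, 13} → SUM(b.year)=10030
  3: ids {2, 3, 8, 14} → SUM(b.year)=7978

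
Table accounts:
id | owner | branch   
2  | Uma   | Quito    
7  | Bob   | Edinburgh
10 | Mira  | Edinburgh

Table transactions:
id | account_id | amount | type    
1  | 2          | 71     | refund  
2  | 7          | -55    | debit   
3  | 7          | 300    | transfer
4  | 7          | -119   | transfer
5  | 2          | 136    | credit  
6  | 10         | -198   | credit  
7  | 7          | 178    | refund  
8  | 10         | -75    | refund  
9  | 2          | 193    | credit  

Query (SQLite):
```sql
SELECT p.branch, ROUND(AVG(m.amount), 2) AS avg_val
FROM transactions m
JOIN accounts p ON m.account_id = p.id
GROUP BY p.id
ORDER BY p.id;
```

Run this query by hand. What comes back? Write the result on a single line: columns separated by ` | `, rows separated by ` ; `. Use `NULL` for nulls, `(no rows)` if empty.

Quito | 133.33 ; Edinburgh | 76 ; Edinburgh | -136.5

Join each transactions row to its accounts via account_id.
Group joined rows by accounts.id; compute ROUND(AVG(m.amount), 2) per group.
  2: ids {1, 5, 9} → ROUND(AVG(m.amount), 2)=133.33
  7: ids {2, 3, 4, 7} → ROUND(AVG(m.amount), 2)=76
  10: ids {6, 8} → ROUND(AVG(m.amount), 2)=-136.5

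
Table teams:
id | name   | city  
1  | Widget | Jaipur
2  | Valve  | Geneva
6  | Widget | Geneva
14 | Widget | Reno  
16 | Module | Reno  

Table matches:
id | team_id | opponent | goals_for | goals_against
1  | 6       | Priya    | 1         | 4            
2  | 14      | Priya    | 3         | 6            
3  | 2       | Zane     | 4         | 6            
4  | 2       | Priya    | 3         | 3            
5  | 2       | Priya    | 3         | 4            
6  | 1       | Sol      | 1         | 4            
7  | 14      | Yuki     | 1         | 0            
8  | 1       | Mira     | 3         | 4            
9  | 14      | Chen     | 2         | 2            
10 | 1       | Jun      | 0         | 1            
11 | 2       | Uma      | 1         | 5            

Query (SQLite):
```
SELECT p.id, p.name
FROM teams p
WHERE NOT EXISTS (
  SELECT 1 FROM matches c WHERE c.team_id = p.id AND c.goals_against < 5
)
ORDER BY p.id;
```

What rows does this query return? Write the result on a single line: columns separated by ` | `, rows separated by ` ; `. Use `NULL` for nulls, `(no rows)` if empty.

For each teams row, check whether any matches with matching team_id has goals_against < 5.
Keep rows where that is false.

16 | Module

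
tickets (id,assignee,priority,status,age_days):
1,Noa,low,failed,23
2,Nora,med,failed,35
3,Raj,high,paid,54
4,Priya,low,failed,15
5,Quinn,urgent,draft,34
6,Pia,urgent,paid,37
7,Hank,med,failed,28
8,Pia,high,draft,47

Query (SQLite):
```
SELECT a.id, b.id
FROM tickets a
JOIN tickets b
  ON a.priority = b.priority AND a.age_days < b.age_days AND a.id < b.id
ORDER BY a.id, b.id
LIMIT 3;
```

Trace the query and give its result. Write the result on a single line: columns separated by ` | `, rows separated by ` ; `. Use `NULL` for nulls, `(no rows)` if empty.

5 | 6

Pairs (a,b) with same priority, a.age_days < b.age_days, a.id < b.id.
priority groups: high:{3,8} low:{1,4} med:{2,7} urgent:{5,6}
Ordered by (a.id, b.id); first 3.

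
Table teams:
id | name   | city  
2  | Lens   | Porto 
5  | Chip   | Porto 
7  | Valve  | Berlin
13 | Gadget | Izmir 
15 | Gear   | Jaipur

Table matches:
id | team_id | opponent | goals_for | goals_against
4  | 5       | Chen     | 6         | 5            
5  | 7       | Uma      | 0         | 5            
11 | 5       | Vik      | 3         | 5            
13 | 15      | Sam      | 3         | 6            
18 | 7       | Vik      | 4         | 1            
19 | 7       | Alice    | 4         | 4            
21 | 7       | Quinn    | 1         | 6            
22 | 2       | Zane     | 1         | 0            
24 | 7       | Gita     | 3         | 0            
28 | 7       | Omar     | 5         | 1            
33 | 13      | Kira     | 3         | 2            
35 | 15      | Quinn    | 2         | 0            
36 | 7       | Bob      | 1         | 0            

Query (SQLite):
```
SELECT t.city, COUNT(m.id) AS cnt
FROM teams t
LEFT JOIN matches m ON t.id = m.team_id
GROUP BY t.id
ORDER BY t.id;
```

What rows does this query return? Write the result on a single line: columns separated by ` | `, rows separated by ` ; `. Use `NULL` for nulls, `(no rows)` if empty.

Porto | 1 ; Porto | 2 ; Berlin | 7 ; Izmir | 1 ; Jaipur | 2

LEFT JOIN keeps every teams row; unmatched ones get NULL for matches columns.
Group by teams.id and compute COUNT(m.id). COUNT(col) of an all-NULL group is 0.
  2: ids {22} → COUNT(m.id)=1
  5: ids {4, 11} → COUNT(m.id)=2
  7: ids {5, 18, 19, 21, 24, 28, 36} → COUNT(m.id)=7
  13: ids {33} → COUNT(m.id)=1
  15: ids {13, 35} → COUNT(m.id)=2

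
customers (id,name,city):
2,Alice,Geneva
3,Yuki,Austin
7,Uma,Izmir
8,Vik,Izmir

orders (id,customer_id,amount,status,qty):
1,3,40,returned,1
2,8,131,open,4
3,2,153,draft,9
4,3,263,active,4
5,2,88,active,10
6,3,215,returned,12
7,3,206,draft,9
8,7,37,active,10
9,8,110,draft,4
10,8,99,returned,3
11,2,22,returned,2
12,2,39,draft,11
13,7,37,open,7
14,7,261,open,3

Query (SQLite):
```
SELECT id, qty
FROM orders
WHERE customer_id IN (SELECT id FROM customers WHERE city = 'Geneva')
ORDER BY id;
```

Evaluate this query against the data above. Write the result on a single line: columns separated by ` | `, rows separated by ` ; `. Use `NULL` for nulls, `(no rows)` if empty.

Inner query: customers.id where city = 'Geneva'.
Outer: keep orders rows whose customer_id is in that set.
Inner query → {2}

3 | 9 ; 5 | 10 ; 11 | 2 ; 12 | 11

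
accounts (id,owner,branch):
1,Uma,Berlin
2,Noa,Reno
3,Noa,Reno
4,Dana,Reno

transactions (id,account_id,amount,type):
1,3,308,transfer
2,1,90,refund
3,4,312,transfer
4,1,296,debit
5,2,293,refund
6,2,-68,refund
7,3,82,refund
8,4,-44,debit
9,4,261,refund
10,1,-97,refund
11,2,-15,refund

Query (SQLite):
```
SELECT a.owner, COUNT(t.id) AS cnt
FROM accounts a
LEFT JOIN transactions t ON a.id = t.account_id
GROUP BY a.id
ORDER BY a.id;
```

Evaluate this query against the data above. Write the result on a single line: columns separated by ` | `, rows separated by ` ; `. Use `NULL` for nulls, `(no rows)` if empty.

LEFT JOIN keeps every accounts row; unmatched ones get NULL for transactions columns.
Group by accounts.id and compute COUNT(t.id). COUNT(col) of an all-NULL group is 0.
  1: ids {2, 4, 10} → COUNT(t.id)=3
  2: ids {5, 6, 11} → COUNT(t.id)=3
  3: ids {1, 7} → COUNT(t.id)=2
  4: ids {3, 8, 9} → COUNT(t.id)=3

Uma | 3 ; Noa | 3 ; Noa | 2 ; Dana | 3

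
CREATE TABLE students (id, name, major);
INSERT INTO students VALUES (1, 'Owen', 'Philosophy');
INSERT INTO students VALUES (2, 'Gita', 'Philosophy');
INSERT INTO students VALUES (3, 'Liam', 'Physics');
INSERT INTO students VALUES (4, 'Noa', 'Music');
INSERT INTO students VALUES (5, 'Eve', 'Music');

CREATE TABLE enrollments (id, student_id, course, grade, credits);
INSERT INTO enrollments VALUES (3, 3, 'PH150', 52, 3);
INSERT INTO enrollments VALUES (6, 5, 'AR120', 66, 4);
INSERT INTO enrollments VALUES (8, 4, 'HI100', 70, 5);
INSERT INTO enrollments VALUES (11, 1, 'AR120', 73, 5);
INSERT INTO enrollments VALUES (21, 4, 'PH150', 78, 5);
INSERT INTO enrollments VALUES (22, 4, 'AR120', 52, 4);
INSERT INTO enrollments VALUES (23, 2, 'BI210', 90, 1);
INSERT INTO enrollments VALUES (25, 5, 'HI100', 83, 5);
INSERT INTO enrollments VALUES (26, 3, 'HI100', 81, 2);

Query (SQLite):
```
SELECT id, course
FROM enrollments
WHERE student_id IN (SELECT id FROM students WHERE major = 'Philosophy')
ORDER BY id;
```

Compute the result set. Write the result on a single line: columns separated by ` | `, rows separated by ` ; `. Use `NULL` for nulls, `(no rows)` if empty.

Inner query: students.id where major = 'Philosophy'.
Outer: keep enrollments rows whose student_id is in that set.
Inner query → {1, 2}

11 | AR120 ; 23 | BI210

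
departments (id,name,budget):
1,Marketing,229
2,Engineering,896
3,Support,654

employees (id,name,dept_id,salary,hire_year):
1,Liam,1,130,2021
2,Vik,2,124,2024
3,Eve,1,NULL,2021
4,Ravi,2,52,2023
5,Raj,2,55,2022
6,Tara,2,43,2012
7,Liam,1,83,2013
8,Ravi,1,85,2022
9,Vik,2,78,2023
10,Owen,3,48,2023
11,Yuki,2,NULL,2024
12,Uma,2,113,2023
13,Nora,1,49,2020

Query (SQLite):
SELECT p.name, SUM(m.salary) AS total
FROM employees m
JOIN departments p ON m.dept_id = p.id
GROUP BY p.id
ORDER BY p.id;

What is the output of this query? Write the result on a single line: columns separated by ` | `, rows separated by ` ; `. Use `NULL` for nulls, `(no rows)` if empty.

Marketing | 347 ; Engineering | 465 ; Support | 48

Join each employees row to its departments via dept_id.
Group joined rows by departments.id; compute SUM(m.salary) per group.
  1: ids {1, 3, 7, 8, 13} → SUM(m.salary)=347
  2: ids {2, 4, 5, 6, 9, 11, 12} → SUM(m.salary)=465
  3: ids {10} → SUM(m.salary)=48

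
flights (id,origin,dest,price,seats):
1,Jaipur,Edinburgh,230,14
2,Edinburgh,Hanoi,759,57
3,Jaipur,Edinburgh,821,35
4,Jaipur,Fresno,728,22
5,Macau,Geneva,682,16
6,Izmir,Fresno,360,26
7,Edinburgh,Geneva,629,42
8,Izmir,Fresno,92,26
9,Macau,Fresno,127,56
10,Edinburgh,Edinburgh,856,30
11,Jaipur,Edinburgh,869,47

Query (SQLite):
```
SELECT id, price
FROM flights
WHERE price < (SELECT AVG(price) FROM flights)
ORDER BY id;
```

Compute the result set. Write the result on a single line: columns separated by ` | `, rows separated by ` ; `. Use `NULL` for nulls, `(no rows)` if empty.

Scalar subquery: AVG(price) over all flights rows = 559.363636 (≈; comparison uses full precision).
Keep rows where price < that value.

1 | 230 ; 6 | 360 ; 8 | 92 ; 9 | 127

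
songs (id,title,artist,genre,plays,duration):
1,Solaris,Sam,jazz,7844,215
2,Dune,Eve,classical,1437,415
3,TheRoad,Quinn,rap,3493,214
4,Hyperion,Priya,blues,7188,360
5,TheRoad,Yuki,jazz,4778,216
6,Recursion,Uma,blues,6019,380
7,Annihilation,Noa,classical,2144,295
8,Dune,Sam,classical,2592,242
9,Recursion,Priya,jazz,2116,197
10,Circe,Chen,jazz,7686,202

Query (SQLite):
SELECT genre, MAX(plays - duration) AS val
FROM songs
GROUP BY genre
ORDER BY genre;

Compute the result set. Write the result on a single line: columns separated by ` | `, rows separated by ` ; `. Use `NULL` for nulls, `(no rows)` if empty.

For each row compute plays - duration.
Group by genre; take MAX of the expression per group.
  blues: ids {4, 6} → MAX(plays - duration)=6828
  classical: ids {2, 7, 8} → MAX(plays - duration)=2350
  jazz: ids {1, 5, 9, 10} → MAX(plays - duration)=7629
  rap: ids {3} → MAX(plays - duration)=3279

blues | 6828 ; classical | 2350 ; jazz | 7629 ; rap | 3279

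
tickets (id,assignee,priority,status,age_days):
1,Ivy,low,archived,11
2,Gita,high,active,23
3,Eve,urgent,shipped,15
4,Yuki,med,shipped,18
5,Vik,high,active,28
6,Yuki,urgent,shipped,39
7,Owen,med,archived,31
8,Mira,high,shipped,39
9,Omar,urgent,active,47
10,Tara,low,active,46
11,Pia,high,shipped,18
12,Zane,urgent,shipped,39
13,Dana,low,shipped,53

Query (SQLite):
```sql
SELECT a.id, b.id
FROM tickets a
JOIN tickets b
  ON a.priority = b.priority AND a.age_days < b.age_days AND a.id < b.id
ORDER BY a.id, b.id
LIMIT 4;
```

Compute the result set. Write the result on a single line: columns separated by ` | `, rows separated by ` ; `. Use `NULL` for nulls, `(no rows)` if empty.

Pairs (a,b) with same priority, a.age_days < b.age_days, a.id < b.id.
priority groups: high:{2,5,8,11} low:{1,10,13} med:{4,7} urgent:{3,6,9,12}
Ordered by (a.id, b.id); first 4.

1 | 10 ; 1 | 13 ; 2 | 5 ; 2 | 8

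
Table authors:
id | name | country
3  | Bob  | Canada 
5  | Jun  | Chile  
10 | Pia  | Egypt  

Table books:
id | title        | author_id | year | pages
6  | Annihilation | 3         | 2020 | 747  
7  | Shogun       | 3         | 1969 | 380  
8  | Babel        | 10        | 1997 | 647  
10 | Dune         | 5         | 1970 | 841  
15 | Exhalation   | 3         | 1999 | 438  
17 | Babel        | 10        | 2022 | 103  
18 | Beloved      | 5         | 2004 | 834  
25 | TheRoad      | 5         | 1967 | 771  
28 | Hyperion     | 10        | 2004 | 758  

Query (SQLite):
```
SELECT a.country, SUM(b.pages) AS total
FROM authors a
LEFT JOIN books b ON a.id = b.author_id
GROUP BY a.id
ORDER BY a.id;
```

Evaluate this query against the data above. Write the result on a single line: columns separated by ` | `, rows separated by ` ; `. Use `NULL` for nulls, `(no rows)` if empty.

LEFT JOIN keeps every authors row; unmatched ones get NULL for books columns.
Group by authors.id and compute SUM(b.pages). SUM over an all-NULL group is NULL.
  3: ids {6, 7, 15} → SUM(b.pages)=1565
  5: ids {10, 18, 25} → SUM(b.pages)=2446
  10: ids {8, 17, 28} → SUM(b.pages)=1508

Canada | 1565 ; Chile | 2446 ; Egypt | 1508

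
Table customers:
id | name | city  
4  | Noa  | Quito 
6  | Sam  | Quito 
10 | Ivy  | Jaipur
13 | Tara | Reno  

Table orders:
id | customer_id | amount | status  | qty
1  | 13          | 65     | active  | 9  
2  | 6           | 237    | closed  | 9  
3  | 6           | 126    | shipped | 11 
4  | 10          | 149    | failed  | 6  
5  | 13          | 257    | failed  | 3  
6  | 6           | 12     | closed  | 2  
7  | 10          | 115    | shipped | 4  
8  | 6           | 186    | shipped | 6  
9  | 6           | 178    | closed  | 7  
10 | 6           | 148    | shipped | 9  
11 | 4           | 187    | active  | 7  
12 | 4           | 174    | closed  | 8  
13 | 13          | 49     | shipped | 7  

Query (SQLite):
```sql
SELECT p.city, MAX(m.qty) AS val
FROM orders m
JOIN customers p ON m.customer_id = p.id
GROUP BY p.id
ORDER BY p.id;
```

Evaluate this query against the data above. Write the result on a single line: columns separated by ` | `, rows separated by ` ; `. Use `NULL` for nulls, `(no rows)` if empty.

Quito | 8 ; Quito | 11 ; Jaipur | 6 ; Reno | 9

Join each orders row to its customers via customer_id.
Group joined rows by customers.id; compute MAX(m.qty) per group.
  4: ids {11, 12} → MAX(m.qty)=8
  6: ids {2, 3, 6, 8, 9, 10} → MAX(m.qty)=11
  10: ids {4, 7} → MAX(m.qty)=6
  13: ids {1, 5, 13} → MAX(m.qty)=9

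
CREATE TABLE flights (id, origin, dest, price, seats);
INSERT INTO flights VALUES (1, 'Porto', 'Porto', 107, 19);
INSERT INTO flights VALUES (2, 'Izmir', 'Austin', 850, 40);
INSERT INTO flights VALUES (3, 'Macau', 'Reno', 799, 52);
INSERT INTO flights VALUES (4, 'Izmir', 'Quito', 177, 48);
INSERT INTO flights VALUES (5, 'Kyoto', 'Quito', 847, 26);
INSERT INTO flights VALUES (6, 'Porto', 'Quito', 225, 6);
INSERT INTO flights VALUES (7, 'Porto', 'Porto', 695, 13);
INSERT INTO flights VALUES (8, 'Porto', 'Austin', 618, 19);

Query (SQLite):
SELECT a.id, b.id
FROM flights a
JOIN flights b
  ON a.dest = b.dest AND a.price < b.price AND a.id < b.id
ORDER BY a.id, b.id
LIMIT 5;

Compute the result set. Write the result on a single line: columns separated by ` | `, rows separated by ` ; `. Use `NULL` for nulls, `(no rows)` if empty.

1 | 7 ; 4 | 5 ; 4 | 6

Pairs (a,b) with same dest, a.price < b.price, a.id < b.id.
dest groups: Austin:{2,8} Porto:{1,7} Quito:{4,5,6} Reno:{3}
Ordered by (a.id, b.id); first 5.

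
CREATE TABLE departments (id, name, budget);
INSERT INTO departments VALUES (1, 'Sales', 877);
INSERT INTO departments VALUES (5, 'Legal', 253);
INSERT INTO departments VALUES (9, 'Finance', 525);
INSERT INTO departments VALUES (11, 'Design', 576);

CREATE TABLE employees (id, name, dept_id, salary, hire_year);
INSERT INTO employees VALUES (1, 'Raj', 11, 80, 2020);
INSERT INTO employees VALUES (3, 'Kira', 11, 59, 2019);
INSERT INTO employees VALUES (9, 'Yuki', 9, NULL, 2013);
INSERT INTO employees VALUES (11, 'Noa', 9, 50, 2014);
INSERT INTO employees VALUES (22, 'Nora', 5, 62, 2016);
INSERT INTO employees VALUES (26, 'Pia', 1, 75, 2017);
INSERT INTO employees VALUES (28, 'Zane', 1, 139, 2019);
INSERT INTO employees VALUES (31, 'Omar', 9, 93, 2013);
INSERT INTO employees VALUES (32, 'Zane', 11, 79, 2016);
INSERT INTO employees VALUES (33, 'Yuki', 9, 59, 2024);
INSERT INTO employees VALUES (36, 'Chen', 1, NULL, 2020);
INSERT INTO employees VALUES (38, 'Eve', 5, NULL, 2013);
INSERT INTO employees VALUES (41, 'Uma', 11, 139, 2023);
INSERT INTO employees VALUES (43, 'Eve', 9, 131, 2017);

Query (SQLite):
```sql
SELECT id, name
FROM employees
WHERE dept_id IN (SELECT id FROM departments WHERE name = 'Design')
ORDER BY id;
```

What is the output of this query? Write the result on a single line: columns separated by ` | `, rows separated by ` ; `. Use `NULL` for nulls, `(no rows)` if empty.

Inner query: departments.id where name = 'Design'.
Outer: keep employees rows whose dept_id is in that set.
Inner query → {11}

1 | Raj ; 3 | Kira ; 32 | Zane ; 41 | Uma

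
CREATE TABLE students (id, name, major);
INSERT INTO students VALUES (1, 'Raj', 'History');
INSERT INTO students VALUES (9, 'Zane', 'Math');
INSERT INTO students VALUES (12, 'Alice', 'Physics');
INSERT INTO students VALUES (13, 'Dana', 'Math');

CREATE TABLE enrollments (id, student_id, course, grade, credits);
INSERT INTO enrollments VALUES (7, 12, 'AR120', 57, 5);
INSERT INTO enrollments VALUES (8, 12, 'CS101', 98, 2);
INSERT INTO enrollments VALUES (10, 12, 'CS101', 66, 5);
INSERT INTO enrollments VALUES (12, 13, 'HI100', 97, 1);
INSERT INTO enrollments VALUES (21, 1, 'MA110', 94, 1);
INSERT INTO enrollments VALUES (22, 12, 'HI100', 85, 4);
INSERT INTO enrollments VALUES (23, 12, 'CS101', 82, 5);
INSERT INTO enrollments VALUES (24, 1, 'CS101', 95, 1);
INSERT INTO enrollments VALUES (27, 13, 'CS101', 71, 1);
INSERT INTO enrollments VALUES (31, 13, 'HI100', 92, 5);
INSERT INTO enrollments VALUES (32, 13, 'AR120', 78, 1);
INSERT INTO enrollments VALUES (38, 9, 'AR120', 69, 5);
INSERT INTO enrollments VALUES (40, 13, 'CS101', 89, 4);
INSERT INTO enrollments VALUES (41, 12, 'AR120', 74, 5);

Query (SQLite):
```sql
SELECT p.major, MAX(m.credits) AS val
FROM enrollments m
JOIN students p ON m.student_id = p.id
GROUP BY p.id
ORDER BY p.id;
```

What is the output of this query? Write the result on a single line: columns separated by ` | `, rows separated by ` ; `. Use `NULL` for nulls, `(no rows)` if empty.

Join each enrollments row to its students via student_id.
Group joined rows by students.id; compute MAX(m.credits) per group.
  1: ids {21, 24} → MAX(m.credits)=1
  9: ids {38} → MAX(m.credits)=5
  12: ids {7, 8, 10, 22, 23, 41} → MAX(m.credits)=5
  13: ids {12, 27, 31, 32, 40} → MAX(m.credits)=5

History | 1 ; Math | 5 ; Physics | 5 ; Math | 5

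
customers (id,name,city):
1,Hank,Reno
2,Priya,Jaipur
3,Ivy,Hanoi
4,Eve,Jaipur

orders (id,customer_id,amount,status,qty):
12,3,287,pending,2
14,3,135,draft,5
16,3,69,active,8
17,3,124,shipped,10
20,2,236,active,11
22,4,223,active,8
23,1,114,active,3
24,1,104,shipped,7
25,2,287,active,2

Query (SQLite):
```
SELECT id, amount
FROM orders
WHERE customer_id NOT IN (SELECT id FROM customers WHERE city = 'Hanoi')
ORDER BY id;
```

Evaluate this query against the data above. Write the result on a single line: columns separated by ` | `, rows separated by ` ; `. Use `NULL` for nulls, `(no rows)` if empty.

Inner query: customers.id where city = 'Hanoi'.
Outer: keep orders rows whose customer_id is not in that set.
Inner query → {3}

20 | 236 ; 22 | 223 ; 23 | 114 ; 24 | 104 ; 25 | 287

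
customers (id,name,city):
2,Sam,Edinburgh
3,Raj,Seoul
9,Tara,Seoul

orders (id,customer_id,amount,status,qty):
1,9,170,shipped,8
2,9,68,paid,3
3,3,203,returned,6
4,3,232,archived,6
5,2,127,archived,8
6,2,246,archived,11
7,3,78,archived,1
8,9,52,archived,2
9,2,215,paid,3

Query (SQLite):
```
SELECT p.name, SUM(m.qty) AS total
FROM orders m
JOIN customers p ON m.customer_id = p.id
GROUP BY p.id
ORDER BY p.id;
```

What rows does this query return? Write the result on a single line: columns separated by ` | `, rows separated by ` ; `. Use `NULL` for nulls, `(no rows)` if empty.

Sam | 22 ; Raj | 13 ; Tara | 13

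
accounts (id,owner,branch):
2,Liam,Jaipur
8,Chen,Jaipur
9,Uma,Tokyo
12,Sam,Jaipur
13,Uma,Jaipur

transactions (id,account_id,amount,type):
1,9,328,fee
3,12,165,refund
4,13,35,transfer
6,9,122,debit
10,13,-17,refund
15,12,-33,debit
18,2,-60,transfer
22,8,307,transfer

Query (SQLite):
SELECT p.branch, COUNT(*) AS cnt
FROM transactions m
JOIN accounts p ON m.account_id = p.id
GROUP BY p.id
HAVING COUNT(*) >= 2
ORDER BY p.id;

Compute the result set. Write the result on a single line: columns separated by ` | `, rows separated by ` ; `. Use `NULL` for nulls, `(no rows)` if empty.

Tokyo | 2 ; Jaipur | 2 ; Jaipur | 2

Join each transactions row to its accounts via account_id.
Group joined rows by accounts.id; compute COUNT(*) per group.
HAVING: keep groups with count ≥ 2.
  2: ids {18} → COUNT(*)=1
  8: ids {22} → COUNT(*)=1
  9: ids {1, 6} → COUNT(*)=2
  12: ids {3, 15} → COUNT(*)=2
  13: ids {4, 10} → COUNT(*)=2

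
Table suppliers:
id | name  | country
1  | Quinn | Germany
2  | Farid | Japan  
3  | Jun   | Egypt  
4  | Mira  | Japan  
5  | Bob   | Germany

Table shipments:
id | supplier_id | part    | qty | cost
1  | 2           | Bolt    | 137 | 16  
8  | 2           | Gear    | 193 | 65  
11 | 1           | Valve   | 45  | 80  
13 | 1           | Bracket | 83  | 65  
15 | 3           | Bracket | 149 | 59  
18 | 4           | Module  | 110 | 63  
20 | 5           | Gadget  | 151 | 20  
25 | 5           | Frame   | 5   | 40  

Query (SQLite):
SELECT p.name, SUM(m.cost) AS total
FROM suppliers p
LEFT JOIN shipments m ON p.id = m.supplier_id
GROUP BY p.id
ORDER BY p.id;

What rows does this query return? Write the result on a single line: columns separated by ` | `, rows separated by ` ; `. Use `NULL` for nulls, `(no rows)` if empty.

Quinn | 145 ; Farid | 81 ; Jun | 59 ; Mira | 63 ; Bob | 60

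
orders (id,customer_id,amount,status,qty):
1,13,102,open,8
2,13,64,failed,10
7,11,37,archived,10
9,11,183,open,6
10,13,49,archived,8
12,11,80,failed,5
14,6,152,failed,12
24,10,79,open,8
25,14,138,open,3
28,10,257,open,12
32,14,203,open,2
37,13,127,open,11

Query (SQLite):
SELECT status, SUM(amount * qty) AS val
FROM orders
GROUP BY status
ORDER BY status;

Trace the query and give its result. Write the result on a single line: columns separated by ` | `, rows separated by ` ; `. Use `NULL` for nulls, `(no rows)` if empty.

For each row compute amount * qty.
Group by status; take SUM of the expression per group.
  archived: ids {7, 10} → SUM(amount * qty)=762
  failed: ids {2, 12, 14} → SUM(amount * qty)=2864
  open: ids {1, 9, 24, 25, 28, 32, 37} → SUM(amount * qty)=7847

archived | 762 ; failed | 2864 ; open | 7847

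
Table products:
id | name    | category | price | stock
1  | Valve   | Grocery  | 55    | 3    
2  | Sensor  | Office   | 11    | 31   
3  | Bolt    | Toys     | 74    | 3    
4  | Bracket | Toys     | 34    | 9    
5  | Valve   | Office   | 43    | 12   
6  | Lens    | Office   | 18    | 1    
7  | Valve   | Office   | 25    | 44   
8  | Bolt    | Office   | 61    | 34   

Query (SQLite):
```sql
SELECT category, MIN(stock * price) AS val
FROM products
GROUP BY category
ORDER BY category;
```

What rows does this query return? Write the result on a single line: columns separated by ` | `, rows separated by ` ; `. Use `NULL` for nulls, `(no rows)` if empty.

For each row compute stock * price.
Group by category; take MIN of the expression per group.
  Grocery: ids {1} → MIN(stock * price)=165
  Office: ids {2, 5, 6, 7, 8} → MIN(stock * price)=18
  Toys: ids {3, 4} → MIN(stock * price)=222

Grocery | 165 ; Office | 18 ; Toys | 222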